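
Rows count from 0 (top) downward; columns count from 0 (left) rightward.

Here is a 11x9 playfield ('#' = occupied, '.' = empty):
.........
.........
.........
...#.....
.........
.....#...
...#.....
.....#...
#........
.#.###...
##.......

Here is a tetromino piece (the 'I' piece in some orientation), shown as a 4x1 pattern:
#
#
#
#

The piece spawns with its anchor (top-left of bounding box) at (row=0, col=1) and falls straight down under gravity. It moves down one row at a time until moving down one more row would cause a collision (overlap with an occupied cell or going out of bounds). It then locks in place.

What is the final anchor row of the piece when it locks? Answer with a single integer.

Spawn at (row=0, col=1). Try each row:
  row 0: fits
  row 1: fits
  row 2: fits
  row 3: fits
  row 4: fits
  row 5: fits
  row 6: blocked -> lock at row 5

Answer: 5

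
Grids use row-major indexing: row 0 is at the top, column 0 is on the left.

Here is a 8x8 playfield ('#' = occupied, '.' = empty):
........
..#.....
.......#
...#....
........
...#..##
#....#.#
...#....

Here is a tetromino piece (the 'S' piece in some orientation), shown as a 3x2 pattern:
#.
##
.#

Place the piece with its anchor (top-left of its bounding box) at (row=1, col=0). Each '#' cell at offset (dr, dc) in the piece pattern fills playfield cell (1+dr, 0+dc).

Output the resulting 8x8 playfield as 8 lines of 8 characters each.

Fill (1+0,0+0) = (1,0)
Fill (1+1,0+0) = (2,0)
Fill (1+1,0+1) = (2,1)
Fill (1+2,0+1) = (3,1)

Answer: ........
#.#.....
##.....#
.#.#....
........
...#..##
#....#.#
...#....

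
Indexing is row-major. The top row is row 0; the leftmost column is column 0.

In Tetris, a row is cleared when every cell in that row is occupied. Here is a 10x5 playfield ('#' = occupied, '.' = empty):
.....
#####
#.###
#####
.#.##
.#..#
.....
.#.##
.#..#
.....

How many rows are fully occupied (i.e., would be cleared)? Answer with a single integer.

Check each row:
  row 0: 5 empty cells -> not full
  row 1: 0 empty cells -> FULL (clear)
  row 2: 1 empty cell -> not full
  row 3: 0 empty cells -> FULL (clear)
  row 4: 2 empty cells -> not full
  row 5: 3 empty cells -> not full
  row 6: 5 empty cells -> not full
  row 7: 2 empty cells -> not full
  row 8: 3 empty cells -> not full
  row 9: 5 empty cells -> not full
Total rows cleared: 2

Answer: 2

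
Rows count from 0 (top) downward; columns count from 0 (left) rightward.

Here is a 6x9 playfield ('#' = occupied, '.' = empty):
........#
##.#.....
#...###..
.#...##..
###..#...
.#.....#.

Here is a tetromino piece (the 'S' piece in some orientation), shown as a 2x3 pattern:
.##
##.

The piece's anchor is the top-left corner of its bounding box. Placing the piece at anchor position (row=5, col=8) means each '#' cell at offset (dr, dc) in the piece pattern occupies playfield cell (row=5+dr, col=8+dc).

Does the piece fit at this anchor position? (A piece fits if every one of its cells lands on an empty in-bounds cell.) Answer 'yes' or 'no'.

Answer: no

Derivation:
Check each piece cell at anchor (5, 8):
  offset (0,1) -> (5,9): out of bounds -> FAIL
  offset (0,2) -> (5,10): out of bounds -> FAIL
  offset (1,0) -> (6,8): out of bounds -> FAIL
  offset (1,1) -> (6,9): out of bounds -> FAIL
All cells valid: no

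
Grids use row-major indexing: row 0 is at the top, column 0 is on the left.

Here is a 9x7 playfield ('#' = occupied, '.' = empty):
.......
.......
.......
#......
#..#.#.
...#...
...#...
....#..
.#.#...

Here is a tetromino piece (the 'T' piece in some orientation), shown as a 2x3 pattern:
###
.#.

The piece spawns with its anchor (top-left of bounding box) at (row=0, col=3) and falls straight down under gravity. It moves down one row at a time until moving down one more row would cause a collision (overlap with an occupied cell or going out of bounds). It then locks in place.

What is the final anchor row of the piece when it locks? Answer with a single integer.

Answer: 3

Derivation:
Spawn at (row=0, col=3). Try each row:
  row 0: fits
  row 1: fits
  row 2: fits
  row 3: fits
  row 4: blocked -> lock at row 3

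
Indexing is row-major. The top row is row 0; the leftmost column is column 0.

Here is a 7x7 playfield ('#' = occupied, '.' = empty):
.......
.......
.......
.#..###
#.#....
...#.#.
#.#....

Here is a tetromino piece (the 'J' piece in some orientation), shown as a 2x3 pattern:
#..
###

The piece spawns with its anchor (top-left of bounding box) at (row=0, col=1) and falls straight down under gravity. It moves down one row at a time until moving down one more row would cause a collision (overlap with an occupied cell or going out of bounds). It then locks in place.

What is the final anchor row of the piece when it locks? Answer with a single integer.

Answer: 1

Derivation:
Spawn at (row=0, col=1). Try each row:
  row 0: fits
  row 1: fits
  row 2: blocked -> lock at row 1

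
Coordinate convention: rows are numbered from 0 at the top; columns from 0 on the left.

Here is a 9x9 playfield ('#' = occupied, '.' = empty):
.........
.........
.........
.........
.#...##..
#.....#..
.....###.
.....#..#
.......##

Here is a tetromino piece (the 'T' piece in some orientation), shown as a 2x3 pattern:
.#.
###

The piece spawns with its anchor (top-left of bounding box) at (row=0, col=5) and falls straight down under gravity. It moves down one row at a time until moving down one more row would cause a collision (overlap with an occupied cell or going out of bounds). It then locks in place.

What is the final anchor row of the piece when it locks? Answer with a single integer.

Spawn at (row=0, col=5). Try each row:
  row 0: fits
  row 1: fits
  row 2: fits
  row 3: blocked -> lock at row 2

Answer: 2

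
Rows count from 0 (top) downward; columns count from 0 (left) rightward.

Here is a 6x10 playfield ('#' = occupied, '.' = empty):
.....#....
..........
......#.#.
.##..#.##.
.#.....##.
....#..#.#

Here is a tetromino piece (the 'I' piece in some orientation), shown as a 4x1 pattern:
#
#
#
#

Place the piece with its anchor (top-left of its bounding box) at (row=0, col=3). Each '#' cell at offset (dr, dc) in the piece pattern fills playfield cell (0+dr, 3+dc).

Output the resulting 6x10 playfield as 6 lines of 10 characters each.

Answer: ...#.#....
...#......
...#..#.#.
.###.#.##.
.#.....##.
....#..#.#

Derivation:
Fill (0+0,3+0) = (0,3)
Fill (0+1,3+0) = (1,3)
Fill (0+2,3+0) = (2,3)
Fill (0+3,3+0) = (3,3)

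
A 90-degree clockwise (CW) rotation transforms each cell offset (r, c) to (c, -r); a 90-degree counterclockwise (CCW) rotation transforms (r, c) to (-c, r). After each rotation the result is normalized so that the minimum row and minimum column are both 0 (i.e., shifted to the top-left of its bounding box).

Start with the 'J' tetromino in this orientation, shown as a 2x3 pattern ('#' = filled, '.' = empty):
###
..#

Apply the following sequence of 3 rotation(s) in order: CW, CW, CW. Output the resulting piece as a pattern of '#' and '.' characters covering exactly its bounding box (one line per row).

Answer: ##
#.
#.

Derivation:
Start:
###
..#
After rotation 1 (CW):
.#
.#
##
After rotation 2 (CW):
#..
###
After rotation 3 (CW):
##
#.
#.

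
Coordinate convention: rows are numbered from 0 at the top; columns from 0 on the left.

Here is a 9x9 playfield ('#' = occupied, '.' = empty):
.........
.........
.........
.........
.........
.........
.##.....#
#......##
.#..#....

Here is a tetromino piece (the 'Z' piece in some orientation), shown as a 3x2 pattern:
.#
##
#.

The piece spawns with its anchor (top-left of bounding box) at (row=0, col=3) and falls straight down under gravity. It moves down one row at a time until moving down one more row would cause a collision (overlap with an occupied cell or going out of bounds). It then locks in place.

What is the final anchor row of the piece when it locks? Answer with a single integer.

Answer: 6

Derivation:
Spawn at (row=0, col=3). Try each row:
  row 0: fits
  row 1: fits
  row 2: fits
  row 3: fits
  row 4: fits
  row 5: fits
  row 6: fits
  row 7: blocked -> lock at row 6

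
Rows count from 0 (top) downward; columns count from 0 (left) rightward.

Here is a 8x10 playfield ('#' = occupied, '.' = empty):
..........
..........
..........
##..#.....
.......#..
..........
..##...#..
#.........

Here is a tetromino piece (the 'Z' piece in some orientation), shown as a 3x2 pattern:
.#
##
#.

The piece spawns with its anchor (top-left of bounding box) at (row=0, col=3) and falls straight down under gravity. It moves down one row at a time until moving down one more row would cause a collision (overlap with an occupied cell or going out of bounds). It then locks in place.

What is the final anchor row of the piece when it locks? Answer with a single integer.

Answer: 1

Derivation:
Spawn at (row=0, col=3). Try each row:
  row 0: fits
  row 1: fits
  row 2: blocked -> lock at row 1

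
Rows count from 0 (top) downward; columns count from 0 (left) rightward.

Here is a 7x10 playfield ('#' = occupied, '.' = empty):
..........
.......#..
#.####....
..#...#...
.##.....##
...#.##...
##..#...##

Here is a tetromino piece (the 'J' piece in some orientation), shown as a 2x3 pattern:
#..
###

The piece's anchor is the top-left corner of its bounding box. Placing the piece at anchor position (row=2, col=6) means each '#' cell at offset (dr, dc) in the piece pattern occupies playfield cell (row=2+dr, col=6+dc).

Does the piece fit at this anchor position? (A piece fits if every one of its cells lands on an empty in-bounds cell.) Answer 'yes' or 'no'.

Check each piece cell at anchor (2, 6):
  offset (0,0) -> (2,6): empty -> OK
  offset (1,0) -> (3,6): occupied ('#') -> FAIL
  offset (1,1) -> (3,7): empty -> OK
  offset (1,2) -> (3,8): empty -> OK
All cells valid: no

Answer: no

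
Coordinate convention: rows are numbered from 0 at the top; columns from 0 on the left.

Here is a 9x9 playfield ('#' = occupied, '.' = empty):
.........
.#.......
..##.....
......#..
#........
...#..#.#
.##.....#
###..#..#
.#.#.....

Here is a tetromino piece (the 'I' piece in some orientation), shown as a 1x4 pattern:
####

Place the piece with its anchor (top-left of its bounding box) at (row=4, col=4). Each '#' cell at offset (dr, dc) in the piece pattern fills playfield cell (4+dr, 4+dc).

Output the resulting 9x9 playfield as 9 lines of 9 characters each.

Fill (4+0,4+0) = (4,4)
Fill (4+0,4+1) = (4,5)
Fill (4+0,4+2) = (4,6)
Fill (4+0,4+3) = (4,7)

Answer: .........
.#.......
..##.....
......#..
#...####.
...#..#.#
.##.....#
###..#..#
.#.#.....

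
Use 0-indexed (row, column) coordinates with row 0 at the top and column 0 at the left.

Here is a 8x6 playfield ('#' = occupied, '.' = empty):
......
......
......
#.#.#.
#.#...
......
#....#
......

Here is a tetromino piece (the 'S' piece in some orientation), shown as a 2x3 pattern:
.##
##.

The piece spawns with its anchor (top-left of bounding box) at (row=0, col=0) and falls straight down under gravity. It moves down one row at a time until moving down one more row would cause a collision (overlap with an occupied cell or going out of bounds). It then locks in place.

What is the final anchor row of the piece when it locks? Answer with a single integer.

Spawn at (row=0, col=0). Try each row:
  row 0: fits
  row 1: fits
  row 2: blocked -> lock at row 1

Answer: 1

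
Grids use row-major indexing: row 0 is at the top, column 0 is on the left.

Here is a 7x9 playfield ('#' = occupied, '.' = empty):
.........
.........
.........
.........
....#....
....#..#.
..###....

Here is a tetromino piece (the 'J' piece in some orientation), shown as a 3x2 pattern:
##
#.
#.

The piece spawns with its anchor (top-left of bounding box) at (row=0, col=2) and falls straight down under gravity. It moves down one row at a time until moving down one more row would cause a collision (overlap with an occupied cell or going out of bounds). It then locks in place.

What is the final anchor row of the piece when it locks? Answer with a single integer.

Answer: 3

Derivation:
Spawn at (row=0, col=2). Try each row:
  row 0: fits
  row 1: fits
  row 2: fits
  row 3: fits
  row 4: blocked -> lock at row 3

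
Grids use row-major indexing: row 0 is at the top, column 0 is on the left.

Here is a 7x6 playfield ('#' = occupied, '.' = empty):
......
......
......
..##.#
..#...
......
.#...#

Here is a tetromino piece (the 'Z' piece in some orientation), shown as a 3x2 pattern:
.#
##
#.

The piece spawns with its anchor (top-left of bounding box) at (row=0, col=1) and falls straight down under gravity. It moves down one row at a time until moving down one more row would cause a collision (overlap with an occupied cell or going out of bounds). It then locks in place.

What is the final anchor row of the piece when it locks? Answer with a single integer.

Spawn at (row=0, col=1). Try each row:
  row 0: fits
  row 1: fits
  row 2: blocked -> lock at row 1

Answer: 1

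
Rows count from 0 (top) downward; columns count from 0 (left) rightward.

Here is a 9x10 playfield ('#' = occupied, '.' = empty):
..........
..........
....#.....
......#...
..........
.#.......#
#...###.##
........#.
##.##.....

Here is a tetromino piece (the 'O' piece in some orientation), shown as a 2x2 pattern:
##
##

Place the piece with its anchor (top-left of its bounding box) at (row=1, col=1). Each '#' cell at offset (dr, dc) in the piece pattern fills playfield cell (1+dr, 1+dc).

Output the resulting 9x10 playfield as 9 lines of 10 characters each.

Fill (1+0,1+0) = (1,1)
Fill (1+0,1+1) = (1,2)
Fill (1+1,1+0) = (2,1)
Fill (1+1,1+1) = (2,2)

Answer: ..........
.##.......
.##.#.....
......#...
..........
.#.......#
#...###.##
........#.
##.##.....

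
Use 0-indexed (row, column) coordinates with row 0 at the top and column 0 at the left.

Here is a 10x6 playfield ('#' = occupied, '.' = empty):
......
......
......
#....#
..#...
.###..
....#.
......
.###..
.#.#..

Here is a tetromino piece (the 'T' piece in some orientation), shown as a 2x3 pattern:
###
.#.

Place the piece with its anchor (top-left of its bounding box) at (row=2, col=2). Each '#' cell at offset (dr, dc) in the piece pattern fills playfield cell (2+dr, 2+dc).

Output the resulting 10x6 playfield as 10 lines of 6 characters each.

Fill (2+0,2+0) = (2,2)
Fill (2+0,2+1) = (2,3)
Fill (2+0,2+2) = (2,4)
Fill (2+1,2+1) = (3,3)

Answer: ......
......
..###.
#..#.#
..#...
.###..
....#.
......
.###..
.#.#..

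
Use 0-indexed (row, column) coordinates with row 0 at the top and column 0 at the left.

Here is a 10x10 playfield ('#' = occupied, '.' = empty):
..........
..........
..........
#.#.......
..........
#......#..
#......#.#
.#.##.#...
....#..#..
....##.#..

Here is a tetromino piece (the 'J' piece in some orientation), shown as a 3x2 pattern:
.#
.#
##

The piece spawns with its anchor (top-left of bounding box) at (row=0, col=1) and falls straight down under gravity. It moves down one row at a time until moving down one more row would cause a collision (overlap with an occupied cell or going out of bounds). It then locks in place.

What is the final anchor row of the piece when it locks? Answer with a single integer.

Spawn at (row=0, col=1). Try each row:
  row 0: fits
  row 1: blocked -> lock at row 0

Answer: 0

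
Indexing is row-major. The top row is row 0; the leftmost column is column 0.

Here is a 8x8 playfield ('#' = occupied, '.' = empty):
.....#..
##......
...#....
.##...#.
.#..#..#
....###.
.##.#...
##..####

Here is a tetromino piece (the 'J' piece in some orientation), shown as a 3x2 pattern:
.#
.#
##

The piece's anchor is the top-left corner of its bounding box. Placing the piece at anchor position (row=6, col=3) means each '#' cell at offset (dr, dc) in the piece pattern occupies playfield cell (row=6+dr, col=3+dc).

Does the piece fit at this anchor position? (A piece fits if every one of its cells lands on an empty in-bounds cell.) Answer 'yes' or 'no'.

Answer: no

Derivation:
Check each piece cell at anchor (6, 3):
  offset (0,1) -> (6,4): occupied ('#') -> FAIL
  offset (1,1) -> (7,4): occupied ('#') -> FAIL
  offset (2,0) -> (8,3): out of bounds -> FAIL
  offset (2,1) -> (8,4): out of bounds -> FAIL
All cells valid: no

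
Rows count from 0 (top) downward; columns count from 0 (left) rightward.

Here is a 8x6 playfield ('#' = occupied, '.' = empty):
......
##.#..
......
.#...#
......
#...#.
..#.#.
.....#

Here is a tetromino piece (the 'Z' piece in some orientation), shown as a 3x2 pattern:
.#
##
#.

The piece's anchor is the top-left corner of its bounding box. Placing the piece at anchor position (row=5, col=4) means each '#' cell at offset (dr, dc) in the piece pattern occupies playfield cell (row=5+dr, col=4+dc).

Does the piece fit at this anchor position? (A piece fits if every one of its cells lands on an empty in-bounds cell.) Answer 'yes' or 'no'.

Check each piece cell at anchor (5, 4):
  offset (0,1) -> (5,5): empty -> OK
  offset (1,0) -> (6,4): occupied ('#') -> FAIL
  offset (1,1) -> (6,5): empty -> OK
  offset (2,0) -> (7,4): empty -> OK
All cells valid: no

Answer: no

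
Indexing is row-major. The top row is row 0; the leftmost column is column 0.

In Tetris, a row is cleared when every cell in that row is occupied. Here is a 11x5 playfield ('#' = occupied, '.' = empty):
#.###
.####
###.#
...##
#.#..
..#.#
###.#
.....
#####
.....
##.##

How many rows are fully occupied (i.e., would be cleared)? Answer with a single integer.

Answer: 1

Derivation:
Check each row:
  row 0: 1 empty cell -> not full
  row 1: 1 empty cell -> not full
  row 2: 1 empty cell -> not full
  row 3: 3 empty cells -> not full
  row 4: 3 empty cells -> not full
  row 5: 3 empty cells -> not full
  row 6: 1 empty cell -> not full
  row 7: 5 empty cells -> not full
  row 8: 0 empty cells -> FULL (clear)
  row 9: 5 empty cells -> not full
  row 10: 1 empty cell -> not full
Total rows cleared: 1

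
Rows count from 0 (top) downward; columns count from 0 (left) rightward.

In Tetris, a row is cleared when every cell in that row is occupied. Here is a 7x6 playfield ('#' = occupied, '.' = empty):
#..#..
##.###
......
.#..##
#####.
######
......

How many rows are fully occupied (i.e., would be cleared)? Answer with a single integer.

Answer: 1

Derivation:
Check each row:
  row 0: 4 empty cells -> not full
  row 1: 1 empty cell -> not full
  row 2: 6 empty cells -> not full
  row 3: 3 empty cells -> not full
  row 4: 1 empty cell -> not full
  row 5: 0 empty cells -> FULL (clear)
  row 6: 6 empty cells -> not full
Total rows cleared: 1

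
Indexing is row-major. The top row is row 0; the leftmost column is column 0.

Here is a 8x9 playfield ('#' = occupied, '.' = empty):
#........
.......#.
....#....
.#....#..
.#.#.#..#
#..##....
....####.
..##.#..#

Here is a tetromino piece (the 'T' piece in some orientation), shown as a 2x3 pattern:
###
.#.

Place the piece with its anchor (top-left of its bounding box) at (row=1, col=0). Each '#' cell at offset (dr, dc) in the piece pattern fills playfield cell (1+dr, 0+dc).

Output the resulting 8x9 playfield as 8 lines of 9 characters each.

Answer: #........
###....#.
.#..#....
.#....#..
.#.#.#..#
#..##....
....####.
..##.#..#

Derivation:
Fill (1+0,0+0) = (1,0)
Fill (1+0,0+1) = (1,1)
Fill (1+0,0+2) = (1,2)
Fill (1+1,0+1) = (2,1)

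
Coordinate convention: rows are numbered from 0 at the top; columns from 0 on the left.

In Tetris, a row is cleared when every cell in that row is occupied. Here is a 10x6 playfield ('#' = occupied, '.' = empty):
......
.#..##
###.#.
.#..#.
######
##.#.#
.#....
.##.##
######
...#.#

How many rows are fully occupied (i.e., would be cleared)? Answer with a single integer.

Answer: 2

Derivation:
Check each row:
  row 0: 6 empty cells -> not full
  row 1: 3 empty cells -> not full
  row 2: 2 empty cells -> not full
  row 3: 4 empty cells -> not full
  row 4: 0 empty cells -> FULL (clear)
  row 5: 2 empty cells -> not full
  row 6: 5 empty cells -> not full
  row 7: 2 empty cells -> not full
  row 8: 0 empty cells -> FULL (clear)
  row 9: 4 empty cells -> not full
Total rows cleared: 2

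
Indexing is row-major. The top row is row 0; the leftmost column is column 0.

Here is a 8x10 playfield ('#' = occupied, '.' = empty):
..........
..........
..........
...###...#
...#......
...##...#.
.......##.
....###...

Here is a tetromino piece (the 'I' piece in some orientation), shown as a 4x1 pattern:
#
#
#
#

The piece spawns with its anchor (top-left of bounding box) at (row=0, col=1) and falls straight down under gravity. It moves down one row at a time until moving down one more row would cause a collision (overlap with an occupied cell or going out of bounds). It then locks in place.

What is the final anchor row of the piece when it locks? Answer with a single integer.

Answer: 4

Derivation:
Spawn at (row=0, col=1). Try each row:
  row 0: fits
  row 1: fits
  row 2: fits
  row 3: fits
  row 4: fits
  row 5: blocked -> lock at row 4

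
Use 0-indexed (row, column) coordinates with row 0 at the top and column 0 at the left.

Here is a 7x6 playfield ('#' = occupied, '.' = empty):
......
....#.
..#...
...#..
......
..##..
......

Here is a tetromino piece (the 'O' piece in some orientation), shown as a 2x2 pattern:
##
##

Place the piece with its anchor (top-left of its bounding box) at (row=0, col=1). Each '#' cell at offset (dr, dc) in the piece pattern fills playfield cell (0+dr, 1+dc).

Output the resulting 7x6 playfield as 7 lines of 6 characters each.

Fill (0+0,1+0) = (0,1)
Fill (0+0,1+1) = (0,2)
Fill (0+1,1+0) = (1,1)
Fill (0+1,1+1) = (1,2)

Answer: .##...
.##.#.
..#...
...#..
......
..##..
......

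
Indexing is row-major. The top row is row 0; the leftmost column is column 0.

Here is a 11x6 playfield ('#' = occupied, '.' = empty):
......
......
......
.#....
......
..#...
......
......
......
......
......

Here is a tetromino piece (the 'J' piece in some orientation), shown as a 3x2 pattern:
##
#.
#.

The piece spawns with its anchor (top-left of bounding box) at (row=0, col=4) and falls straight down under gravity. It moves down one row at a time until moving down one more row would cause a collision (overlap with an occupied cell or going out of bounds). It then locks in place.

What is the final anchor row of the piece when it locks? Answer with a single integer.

Answer: 8

Derivation:
Spawn at (row=0, col=4). Try each row:
  row 0: fits
  row 1: fits
  row 2: fits
  row 3: fits
  row 4: fits
  row 5: fits
  row 6: fits
  row 7: fits
  row 8: fits
  row 9: blocked -> lock at row 8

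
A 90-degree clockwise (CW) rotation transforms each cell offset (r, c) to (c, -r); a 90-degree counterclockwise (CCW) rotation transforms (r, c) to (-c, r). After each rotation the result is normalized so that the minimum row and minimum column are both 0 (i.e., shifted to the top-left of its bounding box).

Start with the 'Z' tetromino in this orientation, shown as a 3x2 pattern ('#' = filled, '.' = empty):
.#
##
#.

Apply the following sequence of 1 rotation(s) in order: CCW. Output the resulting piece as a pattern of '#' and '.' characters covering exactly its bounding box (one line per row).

Start:
.#
##
#.
After rotation 1 (CCW):
##.
.##

Answer: ##.
.##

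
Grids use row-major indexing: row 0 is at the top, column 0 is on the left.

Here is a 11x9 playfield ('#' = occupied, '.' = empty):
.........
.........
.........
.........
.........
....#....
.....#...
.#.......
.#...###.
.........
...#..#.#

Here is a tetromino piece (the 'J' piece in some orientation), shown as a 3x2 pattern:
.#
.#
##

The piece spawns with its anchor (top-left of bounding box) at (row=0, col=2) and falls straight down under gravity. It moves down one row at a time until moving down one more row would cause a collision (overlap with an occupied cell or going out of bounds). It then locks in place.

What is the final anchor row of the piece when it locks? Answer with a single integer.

Spawn at (row=0, col=2). Try each row:
  row 0: fits
  row 1: fits
  row 2: fits
  row 3: fits
  row 4: fits
  row 5: fits
  row 6: fits
  row 7: fits
  row 8: blocked -> lock at row 7

Answer: 7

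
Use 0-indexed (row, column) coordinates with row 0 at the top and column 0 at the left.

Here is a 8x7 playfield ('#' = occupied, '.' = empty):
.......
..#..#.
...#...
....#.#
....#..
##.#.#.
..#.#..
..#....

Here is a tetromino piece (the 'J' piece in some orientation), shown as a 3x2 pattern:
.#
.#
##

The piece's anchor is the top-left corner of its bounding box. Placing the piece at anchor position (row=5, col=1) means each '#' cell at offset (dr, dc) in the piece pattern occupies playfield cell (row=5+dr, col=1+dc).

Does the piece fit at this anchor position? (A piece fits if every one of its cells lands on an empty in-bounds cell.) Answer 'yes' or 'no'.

Check each piece cell at anchor (5, 1):
  offset (0,1) -> (5,2): empty -> OK
  offset (1,1) -> (6,2): occupied ('#') -> FAIL
  offset (2,0) -> (7,1): empty -> OK
  offset (2,1) -> (7,2): occupied ('#') -> FAIL
All cells valid: no

Answer: no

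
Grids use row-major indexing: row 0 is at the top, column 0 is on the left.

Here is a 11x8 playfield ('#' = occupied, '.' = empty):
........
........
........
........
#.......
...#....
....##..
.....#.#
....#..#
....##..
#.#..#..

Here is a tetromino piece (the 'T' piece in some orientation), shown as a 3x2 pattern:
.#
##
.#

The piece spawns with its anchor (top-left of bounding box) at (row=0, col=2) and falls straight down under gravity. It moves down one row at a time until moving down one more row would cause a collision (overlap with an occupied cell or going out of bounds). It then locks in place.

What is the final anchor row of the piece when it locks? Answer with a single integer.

Answer: 2

Derivation:
Spawn at (row=0, col=2). Try each row:
  row 0: fits
  row 1: fits
  row 2: fits
  row 3: blocked -> lock at row 2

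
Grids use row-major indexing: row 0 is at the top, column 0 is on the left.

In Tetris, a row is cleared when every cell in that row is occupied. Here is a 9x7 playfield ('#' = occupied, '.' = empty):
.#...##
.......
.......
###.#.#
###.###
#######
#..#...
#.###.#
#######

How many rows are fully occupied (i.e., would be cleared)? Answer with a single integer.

Check each row:
  row 0: 4 empty cells -> not full
  row 1: 7 empty cells -> not full
  row 2: 7 empty cells -> not full
  row 3: 2 empty cells -> not full
  row 4: 1 empty cell -> not full
  row 5: 0 empty cells -> FULL (clear)
  row 6: 5 empty cells -> not full
  row 7: 2 empty cells -> not full
  row 8: 0 empty cells -> FULL (clear)
Total rows cleared: 2

Answer: 2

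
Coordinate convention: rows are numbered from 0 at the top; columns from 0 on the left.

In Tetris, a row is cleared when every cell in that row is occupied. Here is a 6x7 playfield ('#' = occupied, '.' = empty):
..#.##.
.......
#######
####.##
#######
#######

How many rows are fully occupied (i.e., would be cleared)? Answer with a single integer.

Answer: 3

Derivation:
Check each row:
  row 0: 4 empty cells -> not full
  row 1: 7 empty cells -> not full
  row 2: 0 empty cells -> FULL (clear)
  row 3: 1 empty cell -> not full
  row 4: 0 empty cells -> FULL (clear)
  row 5: 0 empty cells -> FULL (clear)
Total rows cleared: 3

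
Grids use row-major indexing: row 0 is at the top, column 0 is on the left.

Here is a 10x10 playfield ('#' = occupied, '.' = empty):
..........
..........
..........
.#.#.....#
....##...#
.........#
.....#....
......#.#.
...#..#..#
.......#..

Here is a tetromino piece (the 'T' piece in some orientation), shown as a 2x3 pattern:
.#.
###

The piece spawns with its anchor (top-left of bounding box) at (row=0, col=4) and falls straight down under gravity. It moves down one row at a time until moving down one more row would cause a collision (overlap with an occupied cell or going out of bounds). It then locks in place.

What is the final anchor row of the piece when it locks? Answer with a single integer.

Spawn at (row=0, col=4). Try each row:
  row 0: fits
  row 1: fits
  row 2: fits
  row 3: blocked -> lock at row 2

Answer: 2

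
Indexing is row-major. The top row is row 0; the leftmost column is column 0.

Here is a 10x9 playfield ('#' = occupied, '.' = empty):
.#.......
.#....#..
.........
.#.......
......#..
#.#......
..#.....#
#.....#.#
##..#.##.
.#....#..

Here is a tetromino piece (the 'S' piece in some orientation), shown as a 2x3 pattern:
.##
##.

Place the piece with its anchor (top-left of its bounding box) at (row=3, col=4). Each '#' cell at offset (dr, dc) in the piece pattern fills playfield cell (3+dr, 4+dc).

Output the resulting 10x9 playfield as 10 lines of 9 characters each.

Answer: .#.......
.#....#..
.........
.#...##..
....###..
#.#......
..#.....#
#.....#.#
##..#.##.
.#....#..

Derivation:
Fill (3+0,4+1) = (3,5)
Fill (3+0,4+2) = (3,6)
Fill (3+1,4+0) = (4,4)
Fill (3+1,4+1) = (4,5)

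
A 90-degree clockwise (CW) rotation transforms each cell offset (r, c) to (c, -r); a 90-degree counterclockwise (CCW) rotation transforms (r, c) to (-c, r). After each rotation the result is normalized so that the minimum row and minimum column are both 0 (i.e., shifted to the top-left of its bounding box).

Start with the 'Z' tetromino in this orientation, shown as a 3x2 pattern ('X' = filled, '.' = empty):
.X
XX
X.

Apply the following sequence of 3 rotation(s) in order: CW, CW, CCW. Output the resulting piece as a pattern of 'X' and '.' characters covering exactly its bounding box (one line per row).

Start:
.X
XX
X.
After rotation 1 (CW):
XX.
.XX
After rotation 2 (CW):
.X
XX
X.
After rotation 3 (CCW):
XX.
.XX

Answer: XX.
.XX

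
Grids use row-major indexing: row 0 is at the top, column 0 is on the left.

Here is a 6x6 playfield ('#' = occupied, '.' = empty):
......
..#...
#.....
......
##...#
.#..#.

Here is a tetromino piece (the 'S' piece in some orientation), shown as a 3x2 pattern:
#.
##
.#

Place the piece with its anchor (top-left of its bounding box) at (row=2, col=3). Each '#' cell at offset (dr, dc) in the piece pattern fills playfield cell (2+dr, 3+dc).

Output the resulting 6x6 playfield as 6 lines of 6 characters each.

Fill (2+0,3+0) = (2,3)
Fill (2+1,3+0) = (3,3)
Fill (2+1,3+1) = (3,4)
Fill (2+2,3+1) = (4,4)

Answer: ......
..#...
#..#..
...##.
##..##
.#..#.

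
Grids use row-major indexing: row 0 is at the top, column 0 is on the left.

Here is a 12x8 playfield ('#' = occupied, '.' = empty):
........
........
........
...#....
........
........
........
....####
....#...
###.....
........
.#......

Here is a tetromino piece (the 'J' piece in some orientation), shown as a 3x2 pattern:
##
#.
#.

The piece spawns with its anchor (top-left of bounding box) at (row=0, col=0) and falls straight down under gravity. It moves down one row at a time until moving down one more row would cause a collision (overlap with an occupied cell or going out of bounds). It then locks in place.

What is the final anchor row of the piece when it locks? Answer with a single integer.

Spawn at (row=0, col=0). Try each row:
  row 0: fits
  row 1: fits
  row 2: fits
  row 3: fits
  row 4: fits
  row 5: fits
  row 6: fits
  row 7: blocked -> lock at row 6

Answer: 6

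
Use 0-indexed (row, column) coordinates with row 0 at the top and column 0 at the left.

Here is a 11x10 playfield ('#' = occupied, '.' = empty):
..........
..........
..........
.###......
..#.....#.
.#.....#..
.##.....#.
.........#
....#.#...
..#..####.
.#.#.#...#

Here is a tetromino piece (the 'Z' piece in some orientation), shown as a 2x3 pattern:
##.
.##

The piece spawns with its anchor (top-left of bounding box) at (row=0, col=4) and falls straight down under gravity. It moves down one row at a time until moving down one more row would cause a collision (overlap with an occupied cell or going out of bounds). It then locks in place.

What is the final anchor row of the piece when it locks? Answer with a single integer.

Spawn at (row=0, col=4). Try each row:
  row 0: fits
  row 1: fits
  row 2: fits
  row 3: fits
  row 4: fits
  row 5: fits
  row 6: fits
  row 7: blocked -> lock at row 6

Answer: 6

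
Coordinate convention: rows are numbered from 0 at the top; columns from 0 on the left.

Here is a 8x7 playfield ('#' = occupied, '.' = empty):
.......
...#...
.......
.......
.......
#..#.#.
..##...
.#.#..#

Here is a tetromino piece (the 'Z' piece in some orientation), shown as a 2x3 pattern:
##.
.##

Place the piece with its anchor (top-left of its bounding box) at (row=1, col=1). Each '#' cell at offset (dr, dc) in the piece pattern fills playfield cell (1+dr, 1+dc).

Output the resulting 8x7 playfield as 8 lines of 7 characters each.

Answer: .......
.###...
..##...
.......
.......
#..#.#.
..##...
.#.#..#

Derivation:
Fill (1+0,1+0) = (1,1)
Fill (1+0,1+1) = (1,2)
Fill (1+1,1+1) = (2,2)
Fill (1+1,1+2) = (2,3)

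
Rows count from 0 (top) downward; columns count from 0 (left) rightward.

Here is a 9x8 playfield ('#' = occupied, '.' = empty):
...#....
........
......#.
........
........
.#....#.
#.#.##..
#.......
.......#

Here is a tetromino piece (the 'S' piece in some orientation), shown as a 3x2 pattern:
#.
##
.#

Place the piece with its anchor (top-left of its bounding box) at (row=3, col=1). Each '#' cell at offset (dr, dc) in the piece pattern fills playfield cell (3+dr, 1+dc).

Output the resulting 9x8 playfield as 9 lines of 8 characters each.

Fill (3+0,1+0) = (3,1)
Fill (3+1,1+0) = (4,1)
Fill (3+1,1+1) = (4,2)
Fill (3+2,1+1) = (5,2)

Answer: ...#....
........
......#.
.#......
.##.....
.##...#.
#.#.##..
#.......
.......#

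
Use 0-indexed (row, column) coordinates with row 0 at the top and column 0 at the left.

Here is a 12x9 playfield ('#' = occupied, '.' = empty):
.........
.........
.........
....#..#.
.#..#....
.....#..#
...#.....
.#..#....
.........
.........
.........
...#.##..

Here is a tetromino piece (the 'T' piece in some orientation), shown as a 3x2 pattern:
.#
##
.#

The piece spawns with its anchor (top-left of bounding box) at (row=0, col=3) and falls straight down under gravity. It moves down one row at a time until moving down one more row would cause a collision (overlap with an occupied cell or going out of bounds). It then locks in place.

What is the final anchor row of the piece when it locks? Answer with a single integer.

Spawn at (row=0, col=3). Try each row:
  row 0: fits
  row 1: blocked -> lock at row 0

Answer: 0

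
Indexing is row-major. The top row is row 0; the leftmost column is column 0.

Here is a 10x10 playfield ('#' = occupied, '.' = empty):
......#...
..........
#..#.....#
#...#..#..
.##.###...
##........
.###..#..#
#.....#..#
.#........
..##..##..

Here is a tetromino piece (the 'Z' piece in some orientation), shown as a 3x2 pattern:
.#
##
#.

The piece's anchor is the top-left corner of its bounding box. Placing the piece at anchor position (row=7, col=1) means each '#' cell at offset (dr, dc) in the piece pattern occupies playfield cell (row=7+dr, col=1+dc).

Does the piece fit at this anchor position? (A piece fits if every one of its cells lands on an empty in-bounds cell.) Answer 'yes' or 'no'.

Check each piece cell at anchor (7, 1):
  offset (0,1) -> (7,2): empty -> OK
  offset (1,0) -> (8,1): occupied ('#') -> FAIL
  offset (1,1) -> (8,2): empty -> OK
  offset (2,0) -> (9,1): empty -> OK
All cells valid: no

Answer: no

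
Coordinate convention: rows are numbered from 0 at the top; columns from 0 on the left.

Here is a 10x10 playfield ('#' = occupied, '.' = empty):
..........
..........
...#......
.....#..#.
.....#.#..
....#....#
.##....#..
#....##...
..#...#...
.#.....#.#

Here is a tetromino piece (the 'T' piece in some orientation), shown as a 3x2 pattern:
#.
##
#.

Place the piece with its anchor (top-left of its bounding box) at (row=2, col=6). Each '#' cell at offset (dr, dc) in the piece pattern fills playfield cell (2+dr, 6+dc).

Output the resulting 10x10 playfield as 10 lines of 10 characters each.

Fill (2+0,6+0) = (2,6)
Fill (2+1,6+0) = (3,6)
Fill (2+1,6+1) = (3,7)
Fill (2+2,6+0) = (4,6)

Answer: ..........
..........
...#..#...
.....####.
.....###..
....#....#
.##....#..
#....##...
..#...#...
.#.....#.#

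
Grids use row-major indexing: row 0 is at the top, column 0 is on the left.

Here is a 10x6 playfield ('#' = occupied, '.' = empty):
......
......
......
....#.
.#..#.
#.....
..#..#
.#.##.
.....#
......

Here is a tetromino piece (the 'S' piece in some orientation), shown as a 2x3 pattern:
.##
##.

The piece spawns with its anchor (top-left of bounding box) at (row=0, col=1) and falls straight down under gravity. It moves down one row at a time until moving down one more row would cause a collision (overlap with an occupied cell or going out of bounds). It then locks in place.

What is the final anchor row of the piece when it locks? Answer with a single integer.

Spawn at (row=0, col=1). Try each row:
  row 0: fits
  row 1: fits
  row 2: fits
  row 3: blocked -> lock at row 2

Answer: 2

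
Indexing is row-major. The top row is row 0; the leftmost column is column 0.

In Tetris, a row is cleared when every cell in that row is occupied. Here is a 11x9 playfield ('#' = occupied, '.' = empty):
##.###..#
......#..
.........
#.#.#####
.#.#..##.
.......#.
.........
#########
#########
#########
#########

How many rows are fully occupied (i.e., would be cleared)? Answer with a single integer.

Answer: 4

Derivation:
Check each row:
  row 0: 3 empty cells -> not full
  row 1: 8 empty cells -> not full
  row 2: 9 empty cells -> not full
  row 3: 2 empty cells -> not full
  row 4: 5 empty cells -> not full
  row 5: 8 empty cells -> not full
  row 6: 9 empty cells -> not full
  row 7: 0 empty cells -> FULL (clear)
  row 8: 0 empty cells -> FULL (clear)
  row 9: 0 empty cells -> FULL (clear)
  row 10: 0 empty cells -> FULL (clear)
Total rows cleared: 4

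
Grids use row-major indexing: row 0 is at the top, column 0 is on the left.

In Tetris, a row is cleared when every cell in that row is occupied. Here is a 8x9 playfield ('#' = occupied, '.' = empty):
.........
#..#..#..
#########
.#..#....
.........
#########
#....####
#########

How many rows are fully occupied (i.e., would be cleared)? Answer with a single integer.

Answer: 3

Derivation:
Check each row:
  row 0: 9 empty cells -> not full
  row 1: 6 empty cells -> not full
  row 2: 0 empty cells -> FULL (clear)
  row 3: 7 empty cells -> not full
  row 4: 9 empty cells -> not full
  row 5: 0 empty cells -> FULL (clear)
  row 6: 4 empty cells -> not full
  row 7: 0 empty cells -> FULL (clear)
Total rows cleared: 3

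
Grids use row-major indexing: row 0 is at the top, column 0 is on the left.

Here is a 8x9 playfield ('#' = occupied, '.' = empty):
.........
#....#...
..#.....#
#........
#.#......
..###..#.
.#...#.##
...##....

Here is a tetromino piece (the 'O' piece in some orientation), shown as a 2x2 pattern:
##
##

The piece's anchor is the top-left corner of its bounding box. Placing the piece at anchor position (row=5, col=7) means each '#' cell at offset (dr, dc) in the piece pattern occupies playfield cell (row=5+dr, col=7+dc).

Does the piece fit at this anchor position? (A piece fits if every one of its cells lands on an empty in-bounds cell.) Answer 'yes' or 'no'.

Check each piece cell at anchor (5, 7):
  offset (0,0) -> (5,7): occupied ('#') -> FAIL
  offset (0,1) -> (5,8): empty -> OK
  offset (1,0) -> (6,7): occupied ('#') -> FAIL
  offset (1,1) -> (6,8): occupied ('#') -> FAIL
All cells valid: no

Answer: no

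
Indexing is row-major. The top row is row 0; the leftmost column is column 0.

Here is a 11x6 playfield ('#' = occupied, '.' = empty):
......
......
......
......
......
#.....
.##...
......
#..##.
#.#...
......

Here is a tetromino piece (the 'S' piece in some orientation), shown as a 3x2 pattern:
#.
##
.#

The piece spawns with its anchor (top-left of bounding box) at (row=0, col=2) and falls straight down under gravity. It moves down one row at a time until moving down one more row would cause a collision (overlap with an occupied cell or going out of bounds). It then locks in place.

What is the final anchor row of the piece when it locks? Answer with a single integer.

Spawn at (row=0, col=2). Try each row:
  row 0: fits
  row 1: fits
  row 2: fits
  row 3: fits
  row 4: fits
  row 5: blocked -> lock at row 4

Answer: 4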